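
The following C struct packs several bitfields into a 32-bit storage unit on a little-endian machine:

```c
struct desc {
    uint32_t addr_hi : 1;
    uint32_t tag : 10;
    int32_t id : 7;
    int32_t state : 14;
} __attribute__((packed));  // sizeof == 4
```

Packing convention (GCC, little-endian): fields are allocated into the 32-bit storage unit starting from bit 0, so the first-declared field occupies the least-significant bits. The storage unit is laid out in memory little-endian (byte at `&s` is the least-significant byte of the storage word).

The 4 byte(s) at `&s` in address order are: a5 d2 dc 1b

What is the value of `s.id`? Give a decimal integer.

[0]=0xa5 [1]=0xd2 [2]=0xdc [3]=0x1b (little-endian) → word 0x1bdcd2a5
addr_hi:1 @ bit 0 → (0x1bdcd2a5>>0)&0x1 = 0x1
tag:10 @ bit 1 → (0x1bdcd2a5>>1)&0x3ff = 0x152
id:7 @ bit 11 → (0x1bdcd2a5>>11)&0x7f = 0x1a  ←
state:14 @ bit 18 → (0x1bdcd2a5>>18)&0x3fff = 0x6f7
id signed 7b, MSB=0: value = 26

26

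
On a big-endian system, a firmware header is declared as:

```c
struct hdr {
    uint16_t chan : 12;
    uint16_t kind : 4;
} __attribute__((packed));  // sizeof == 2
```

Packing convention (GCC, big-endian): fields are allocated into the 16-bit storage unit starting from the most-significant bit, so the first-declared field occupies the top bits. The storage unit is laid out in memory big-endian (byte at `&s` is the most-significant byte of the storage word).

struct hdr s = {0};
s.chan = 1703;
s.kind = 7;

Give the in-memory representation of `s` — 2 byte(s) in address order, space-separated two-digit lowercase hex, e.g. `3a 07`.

chan (12b) val=1703 bits=0x6a7 at bit 4: 0x6a70
kind (4b) val=7 bits=0x7 at bit 0: 0x6a77
word = 0x6a77 → big-endian bytes:
  [0]=0x6a  [1]=0x77

6a 77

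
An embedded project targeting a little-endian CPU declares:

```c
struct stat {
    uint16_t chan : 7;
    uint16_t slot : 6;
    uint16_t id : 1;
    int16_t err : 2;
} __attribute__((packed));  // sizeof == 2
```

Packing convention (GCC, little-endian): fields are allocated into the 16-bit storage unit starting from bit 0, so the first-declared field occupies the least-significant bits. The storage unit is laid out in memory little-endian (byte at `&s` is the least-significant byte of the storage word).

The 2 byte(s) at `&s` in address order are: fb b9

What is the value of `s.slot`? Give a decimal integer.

51

[0]=0xfb [1]=0xb9 (little-endian) → word 0xb9fb
chan:7 @ bit 0 → (0xb9fb>>0)&0x7f = 0x7b
slot:6 @ bit 7 → (0xb9fb>>7)&0x3f = 0x33  ←
id:1 @ bit 13 → (0xb9fb>>13)&0x1 = 0x1
err:2 @ bit 14 → (0xb9fb>>14)&0x3 = 0x2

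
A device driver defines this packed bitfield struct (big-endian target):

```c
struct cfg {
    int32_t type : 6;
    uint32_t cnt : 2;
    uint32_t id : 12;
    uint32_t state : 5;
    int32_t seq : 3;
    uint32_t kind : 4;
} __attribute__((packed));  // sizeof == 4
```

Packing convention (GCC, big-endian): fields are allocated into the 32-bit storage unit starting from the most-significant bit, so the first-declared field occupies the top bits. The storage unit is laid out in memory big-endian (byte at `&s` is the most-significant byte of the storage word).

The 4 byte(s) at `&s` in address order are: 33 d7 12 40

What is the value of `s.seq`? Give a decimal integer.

[0]=0x33 [1]=0xd7 [2]=0x12 [3]=0x40 (big-endian) → word 0x33d71240
type [26+:6] = (word>>26) & 0x3f = 12
cnt [24+:2] = (word>>24) & 0x3 = 3
id [12+:12] = (word>>12) & 0xfff = 3441
state [7+:5] = (word>>7) & 0x1f = 4
seq [4+:3] = (word>>4) & 0x7 = 4  ←
kind [0+:4] = (word>>0) & 0xf = 0
seq signed 3b, MSB=1: 4 - 8 = -4

-4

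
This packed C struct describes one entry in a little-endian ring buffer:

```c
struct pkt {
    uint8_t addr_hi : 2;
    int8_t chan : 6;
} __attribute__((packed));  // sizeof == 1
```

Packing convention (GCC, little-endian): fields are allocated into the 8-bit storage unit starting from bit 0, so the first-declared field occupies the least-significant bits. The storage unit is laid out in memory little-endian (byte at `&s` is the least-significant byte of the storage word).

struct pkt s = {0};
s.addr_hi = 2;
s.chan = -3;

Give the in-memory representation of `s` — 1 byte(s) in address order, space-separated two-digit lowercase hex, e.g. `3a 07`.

f6

addr_hi (2b) val=2 bits=0x2 at bit 0: 0x02
chan (6b) val=-3 bits=0x3d at bit 2: 0xf6
word = 0xf6 → little-endian bytes:
  [0]=0xf6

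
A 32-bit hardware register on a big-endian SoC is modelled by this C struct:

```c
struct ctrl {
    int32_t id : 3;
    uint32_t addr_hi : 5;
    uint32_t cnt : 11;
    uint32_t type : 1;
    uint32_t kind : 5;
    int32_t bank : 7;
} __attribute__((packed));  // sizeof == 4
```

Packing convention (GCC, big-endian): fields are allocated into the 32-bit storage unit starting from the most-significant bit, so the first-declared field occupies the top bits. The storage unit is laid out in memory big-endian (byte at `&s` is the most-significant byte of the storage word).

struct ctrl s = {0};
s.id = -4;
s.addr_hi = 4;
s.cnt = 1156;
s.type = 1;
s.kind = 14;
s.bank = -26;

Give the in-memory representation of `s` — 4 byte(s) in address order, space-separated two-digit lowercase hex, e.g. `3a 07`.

[29+:3] id=-4 & 0x7 = 0x4; word=0x80000000
[24+:5] addr_hi=4 & 0x1f = 0x4; word=0x84000000
[13+:11] cnt=1156 & 0x7ff = 0x484; word=0x84908000
[12+:1] type=1 & 0x1 = 0x1; word=0x84909000
[7+:5] kind=14 & 0x1f = 0xe; word=0x84909700
[0+:7] bank=-26 & 0x7f = 0x66; word=0x84909766
word = 0x84909766 → big-endian bytes:
  [0]=0x84  [1]=0x90  [2]=0x97  [3]=0x66

84 90 97 66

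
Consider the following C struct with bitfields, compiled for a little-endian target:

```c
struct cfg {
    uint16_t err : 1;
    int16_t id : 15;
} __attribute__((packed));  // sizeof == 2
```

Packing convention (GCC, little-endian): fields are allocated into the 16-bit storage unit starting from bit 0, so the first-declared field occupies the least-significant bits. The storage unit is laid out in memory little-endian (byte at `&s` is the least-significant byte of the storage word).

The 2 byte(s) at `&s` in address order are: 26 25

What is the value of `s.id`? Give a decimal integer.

[0]=0x26 [1]=0x25 (little-endian) → word 0x2526
err:1 @ bit 0 → (0x2526>>0)&0x1 = 0x0
id:15 @ bit 1 → (0x2526>>1)&0x7fff = 0x1293  ←
id signed 15b, MSB=0: value = 4755

4755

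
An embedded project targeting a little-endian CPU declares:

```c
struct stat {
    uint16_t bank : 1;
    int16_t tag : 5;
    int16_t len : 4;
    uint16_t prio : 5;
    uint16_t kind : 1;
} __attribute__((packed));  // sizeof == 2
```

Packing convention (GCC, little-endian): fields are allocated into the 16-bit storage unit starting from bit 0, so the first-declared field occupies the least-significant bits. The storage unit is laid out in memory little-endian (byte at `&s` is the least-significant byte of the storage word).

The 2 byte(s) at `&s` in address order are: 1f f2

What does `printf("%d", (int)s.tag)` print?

15

[0]=0x1f [1]=0xf2 (little-endian) → word 0xf21f
bank:1 @ bit 0 → (0xf21f>>0)&0x1 = 0x1
tag:5 @ bit 1 → (0xf21f>>1)&0x1f = 0xf  ←
len:4 @ bit 6 → (0xf21f>>6)&0xf = 0x8
prio:5 @ bit 10 → (0xf21f>>10)&0x1f = 0x1c
kind:1 @ bit 15 → (0xf21f>>15)&0x1 = 0x1
tag signed 5b, MSB=0: value = 15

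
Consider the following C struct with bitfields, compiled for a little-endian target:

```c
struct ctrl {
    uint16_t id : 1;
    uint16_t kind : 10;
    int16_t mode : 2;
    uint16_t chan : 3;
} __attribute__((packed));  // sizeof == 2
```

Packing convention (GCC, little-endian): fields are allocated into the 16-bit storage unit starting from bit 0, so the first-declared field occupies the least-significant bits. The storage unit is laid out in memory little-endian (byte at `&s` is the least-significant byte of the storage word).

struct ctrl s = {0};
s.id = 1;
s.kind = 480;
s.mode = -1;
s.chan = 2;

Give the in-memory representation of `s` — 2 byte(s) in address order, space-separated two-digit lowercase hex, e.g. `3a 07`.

id (1b) val=1 bits=0x1 at bit 0: 0x0001
kind (10b) val=480 bits=0x1e0 at bit 1: 0x03c1
mode (2b) val=-1 bits=0x3 at bit 11: 0x1bc1
chan (3b) val=2 bits=0x2 at bit 13: 0x5bc1
word = 0x5bc1 → little-endian bytes:
  [0]=0xc1  [1]=0x5b

c1 5b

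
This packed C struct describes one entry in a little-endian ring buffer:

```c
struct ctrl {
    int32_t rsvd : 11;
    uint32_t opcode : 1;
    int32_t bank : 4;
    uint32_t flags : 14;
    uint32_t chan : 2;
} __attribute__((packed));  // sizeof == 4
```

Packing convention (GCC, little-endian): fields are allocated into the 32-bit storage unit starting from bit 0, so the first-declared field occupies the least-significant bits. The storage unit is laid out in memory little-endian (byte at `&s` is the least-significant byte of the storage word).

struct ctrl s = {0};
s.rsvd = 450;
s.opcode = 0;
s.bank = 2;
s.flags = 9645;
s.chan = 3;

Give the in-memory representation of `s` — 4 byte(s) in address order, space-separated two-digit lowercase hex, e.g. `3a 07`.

rsvd (11b) val=450 bits=0x1c2 at bit 0: 0x000001c2
opcode (1b) val=0 bits=0x0 at bit 11: 0x000001c2
bank (4b) val=2 bits=0x2 at bit 12: 0x000021c2
flags (14b) val=9645 bits=0x25ad at bit 16: 0x25ad21c2
chan (2b) val=3 bits=0x3 at bit 30: 0xe5ad21c2
word = 0xe5ad21c2 → little-endian bytes:
  [0]=0xc2  [1]=0x21  [2]=0xad  [3]=0xe5

c2 21 ad e5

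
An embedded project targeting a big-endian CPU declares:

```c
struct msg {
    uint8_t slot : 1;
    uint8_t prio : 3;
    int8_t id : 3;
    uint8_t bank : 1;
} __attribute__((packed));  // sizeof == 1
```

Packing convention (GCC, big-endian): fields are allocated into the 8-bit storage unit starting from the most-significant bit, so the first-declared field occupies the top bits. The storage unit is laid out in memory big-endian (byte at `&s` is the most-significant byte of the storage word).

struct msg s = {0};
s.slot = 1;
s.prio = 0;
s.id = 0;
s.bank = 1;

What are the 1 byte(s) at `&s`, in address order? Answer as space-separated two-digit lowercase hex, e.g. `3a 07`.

81

slot (1b) val=1 bits=0x1 at bit 7: 0x80
prio (3b) val=0 bits=0x0 at bit 4: 0x80
id (3b) val=0 bits=0x0 at bit 1: 0x80
bank (1b) val=1 bits=0x1 at bit 0: 0x81
word = 0x81 → big-endian bytes:
  [0]=0x81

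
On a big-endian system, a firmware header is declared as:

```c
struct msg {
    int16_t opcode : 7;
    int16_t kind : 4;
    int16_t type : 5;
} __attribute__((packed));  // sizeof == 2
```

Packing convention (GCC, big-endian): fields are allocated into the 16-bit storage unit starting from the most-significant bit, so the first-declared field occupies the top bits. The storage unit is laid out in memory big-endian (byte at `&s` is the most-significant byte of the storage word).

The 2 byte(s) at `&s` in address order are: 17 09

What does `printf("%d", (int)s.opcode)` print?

[0]=0x17 [1]=0x09 (big-endian) → word 0x1709
opcode [9+:7] = (word>>9) & 0x7f = 11  ←
kind [5+:4] = (word>>5) & 0xf = 8
type [0+:5] = (word>>0) & 0x1f = 9
opcode signed 7b, MSB=0: value = 11

11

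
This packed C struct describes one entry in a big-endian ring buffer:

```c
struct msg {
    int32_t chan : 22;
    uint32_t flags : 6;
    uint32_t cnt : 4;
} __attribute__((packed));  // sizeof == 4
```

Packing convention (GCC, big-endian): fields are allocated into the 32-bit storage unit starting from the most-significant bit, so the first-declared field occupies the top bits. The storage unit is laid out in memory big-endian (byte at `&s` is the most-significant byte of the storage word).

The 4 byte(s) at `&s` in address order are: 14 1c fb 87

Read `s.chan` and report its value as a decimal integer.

[0]=0x14 [1]=0x1c [2]=0xfb [3]=0x87 (big-endian) → word 0x141cfb87
chan:22 @ bit 10 → (0x141cfb87>>10)&0x3fffff = 0x5073e  ←
flags:6 @ bit 4 → (0x141cfb87>>4)&0x3f = 0x38
cnt:4 @ bit 0 → (0x141cfb87>>0)&0xf = 0x7
chan signed 22b, MSB=0: value = 329534

329534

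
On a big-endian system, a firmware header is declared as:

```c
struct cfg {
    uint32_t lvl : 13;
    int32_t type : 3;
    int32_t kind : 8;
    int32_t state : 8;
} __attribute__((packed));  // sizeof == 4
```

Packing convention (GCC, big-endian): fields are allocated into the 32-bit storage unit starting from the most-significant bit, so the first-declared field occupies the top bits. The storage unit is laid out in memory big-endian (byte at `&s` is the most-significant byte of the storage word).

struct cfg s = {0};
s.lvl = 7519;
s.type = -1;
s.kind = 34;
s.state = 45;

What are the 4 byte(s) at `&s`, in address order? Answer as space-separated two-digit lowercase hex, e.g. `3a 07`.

[19+:13] lvl=7519 & 0x1fff = 0x1d5f; word=0xeaf80000
[16+:3] type=-1 & 0x7 = 0x7; word=0xeaff0000
[8+:8] kind=34 & 0xff = 0x22; word=0xeaff2200
[0+:8] state=45 & 0xff = 0x2d; word=0xeaff222d
word = 0xeaff222d → big-endian bytes:
  [0]=0xea  [1]=0xff  [2]=0x22  [3]=0x2d

ea ff 22 2d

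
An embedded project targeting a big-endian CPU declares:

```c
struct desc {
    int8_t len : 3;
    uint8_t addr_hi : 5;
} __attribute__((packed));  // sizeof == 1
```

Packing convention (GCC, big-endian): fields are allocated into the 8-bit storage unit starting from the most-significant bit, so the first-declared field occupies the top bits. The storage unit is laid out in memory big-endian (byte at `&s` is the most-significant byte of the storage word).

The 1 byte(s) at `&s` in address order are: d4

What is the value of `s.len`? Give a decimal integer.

[0]=0xd4 (big-endian) → word 0xd4
len:3 @ bit 5 → (0xd4>>5)&0x7 = 0x6  ←
addr_hi:5 @ bit 0 → (0xd4>>0)&0x1f = 0x14
len signed 3b, MSB=1: 6 - 8 = -2

-2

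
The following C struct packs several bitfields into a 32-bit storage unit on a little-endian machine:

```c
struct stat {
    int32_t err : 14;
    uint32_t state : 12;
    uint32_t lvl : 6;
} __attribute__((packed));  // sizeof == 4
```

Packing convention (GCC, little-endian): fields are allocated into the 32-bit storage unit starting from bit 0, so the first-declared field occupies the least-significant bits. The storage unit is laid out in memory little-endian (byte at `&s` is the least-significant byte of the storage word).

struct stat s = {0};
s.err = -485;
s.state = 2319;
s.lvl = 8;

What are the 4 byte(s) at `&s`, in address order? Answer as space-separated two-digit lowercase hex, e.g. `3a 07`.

err (14b) val=-485 bits=0x3e1b at bit 0: 0x00003e1b
state (12b) val=2319 bits=0x90f at bit 14: 0x0243fe1b
lvl (6b) val=8 bits=0x8 at bit 26: 0x2243fe1b
word = 0x2243fe1b → little-endian bytes:
  [0]=0x1b  [1]=0xfe  [2]=0x43  [3]=0x22

1b fe 43 22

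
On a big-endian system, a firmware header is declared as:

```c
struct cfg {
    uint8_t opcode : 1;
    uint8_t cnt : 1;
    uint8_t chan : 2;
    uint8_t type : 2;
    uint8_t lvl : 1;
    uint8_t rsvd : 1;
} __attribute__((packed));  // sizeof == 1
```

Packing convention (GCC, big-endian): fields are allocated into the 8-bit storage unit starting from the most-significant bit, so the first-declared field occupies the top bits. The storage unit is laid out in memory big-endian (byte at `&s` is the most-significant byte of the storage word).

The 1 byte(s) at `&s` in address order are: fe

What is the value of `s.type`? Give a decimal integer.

3

[0]=0xfe (big-endian) → word 0xfe
opcode [7+:1] = (word>>7) & 0x1 = 1
cnt [6+:1] = (word>>6) & 0x1 = 1
chan [4+:2] = (word>>4) & 0x3 = 3
type [2+:2] = (word>>2) & 0x3 = 3  ←
lvl [1+:1] = (word>>1) & 0x1 = 1
rsvd [0+:1] = (word>>0) & 0x1 = 0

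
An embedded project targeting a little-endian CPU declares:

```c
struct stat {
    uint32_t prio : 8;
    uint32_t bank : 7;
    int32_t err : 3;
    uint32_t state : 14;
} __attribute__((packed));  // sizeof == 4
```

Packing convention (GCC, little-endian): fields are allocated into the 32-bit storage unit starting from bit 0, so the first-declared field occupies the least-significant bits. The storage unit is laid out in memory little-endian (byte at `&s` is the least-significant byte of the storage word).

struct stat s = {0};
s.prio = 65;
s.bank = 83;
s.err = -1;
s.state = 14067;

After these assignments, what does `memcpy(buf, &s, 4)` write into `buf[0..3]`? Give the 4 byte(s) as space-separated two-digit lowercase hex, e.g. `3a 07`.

41 d3 cf db

[0+:8] prio=65 & 0xff = 0x41; word=0x00000041
[8+:7] bank=83 & 0x7f = 0x53; word=0x00005341
[15+:3] err=-1 & 0x7 = 0x7; word=0x0003d341
[18+:14] state=14067 & 0x3fff = 0x36f3; word=0xdbcfd341
word = 0xdbcfd341 → little-endian bytes:
  [0]=0x41  [1]=0xd3  [2]=0xcf  [3]=0xdb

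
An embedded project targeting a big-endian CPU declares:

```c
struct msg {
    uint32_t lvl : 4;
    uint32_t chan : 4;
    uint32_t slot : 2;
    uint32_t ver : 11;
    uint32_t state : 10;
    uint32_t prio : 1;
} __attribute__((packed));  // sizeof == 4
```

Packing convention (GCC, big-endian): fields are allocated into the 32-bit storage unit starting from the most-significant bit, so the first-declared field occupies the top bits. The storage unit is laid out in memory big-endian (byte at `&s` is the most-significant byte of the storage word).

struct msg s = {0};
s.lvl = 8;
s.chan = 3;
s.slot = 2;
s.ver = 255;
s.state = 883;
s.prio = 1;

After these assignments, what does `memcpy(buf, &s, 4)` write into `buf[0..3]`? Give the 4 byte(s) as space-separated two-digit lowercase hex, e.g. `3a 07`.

[28+:4] lvl=8 & 0xf = 0x8; word=0x80000000
[24+:4] chan=3 & 0xf = 0x3; word=0x83000000
[22+:2] slot=2 & 0x3 = 0x2; word=0x83800000
[11+:11] ver=255 & 0x7ff = 0xff; word=0x8387f800
[1+:10] state=883 & 0x3ff = 0x373; word=0x8387fee6
[0+:1] prio=1 & 0x1 = 0x1; word=0x8387fee7
word = 0x8387fee7 → big-endian bytes:
  [0]=0x83  [1]=0x87  [2]=0xfe  [3]=0xe7

83 87 fe e7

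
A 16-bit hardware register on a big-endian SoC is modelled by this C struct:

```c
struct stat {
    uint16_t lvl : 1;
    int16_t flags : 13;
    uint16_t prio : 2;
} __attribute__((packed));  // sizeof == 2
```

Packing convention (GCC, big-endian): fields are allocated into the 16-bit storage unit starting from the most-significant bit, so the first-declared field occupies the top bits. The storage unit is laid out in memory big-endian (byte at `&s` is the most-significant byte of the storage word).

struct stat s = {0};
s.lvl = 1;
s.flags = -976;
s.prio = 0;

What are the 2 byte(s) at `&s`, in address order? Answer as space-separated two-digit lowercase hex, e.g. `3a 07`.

f0 c0

lvl:1 = 1 → 0x1 << 15 → word 0x8000
flags:13 = -976 → 0x1c30 << 2 → word 0xf0c0
prio:2 = 0 → 0x0 << 0 → word 0xf0c0
word = 0xf0c0 → big-endian bytes:
  [0]=0xf0  [1]=0xc0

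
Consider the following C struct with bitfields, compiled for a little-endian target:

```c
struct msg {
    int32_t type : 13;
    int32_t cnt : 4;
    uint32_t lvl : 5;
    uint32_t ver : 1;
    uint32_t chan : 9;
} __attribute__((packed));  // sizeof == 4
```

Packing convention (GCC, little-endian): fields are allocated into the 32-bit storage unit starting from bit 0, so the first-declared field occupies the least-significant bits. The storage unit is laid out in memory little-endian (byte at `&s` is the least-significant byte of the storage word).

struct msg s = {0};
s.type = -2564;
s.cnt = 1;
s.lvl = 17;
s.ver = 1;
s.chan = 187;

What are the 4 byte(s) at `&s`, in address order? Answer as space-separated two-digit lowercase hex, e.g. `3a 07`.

type (13b) val=-2564 bits=0x15fc at bit 0: 0x000015fc
cnt (4b) val=1 bits=0x1 at bit 13: 0x000035fc
lvl (5b) val=17 bits=0x11 at bit 17: 0x002235fc
ver (1b) val=1 bits=0x1 at bit 22: 0x006235fc
chan (9b) val=187 bits=0xbb at bit 23: 0x5de235fc
word = 0x5de235fc → little-endian bytes:
  [0]=0xfc  [1]=0x35  [2]=0xe2  [3]=0x5d

fc 35 e2 5d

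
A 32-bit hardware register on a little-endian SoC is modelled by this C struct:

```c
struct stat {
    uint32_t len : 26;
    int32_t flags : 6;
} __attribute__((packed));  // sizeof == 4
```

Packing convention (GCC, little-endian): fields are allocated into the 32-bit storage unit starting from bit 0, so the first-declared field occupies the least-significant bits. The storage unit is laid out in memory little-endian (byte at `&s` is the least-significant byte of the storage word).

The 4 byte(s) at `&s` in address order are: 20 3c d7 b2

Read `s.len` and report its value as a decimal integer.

47660064

[0]=0x20 [1]=0x3c [2]=0xd7 [3]=0xb2 (little-endian) → word 0xb2d73c20
len [0+:26] = (word>>0) & 0x3ffffff = 47660064  ←
flags [26+:6] = (word>>26) & 0x3f = 44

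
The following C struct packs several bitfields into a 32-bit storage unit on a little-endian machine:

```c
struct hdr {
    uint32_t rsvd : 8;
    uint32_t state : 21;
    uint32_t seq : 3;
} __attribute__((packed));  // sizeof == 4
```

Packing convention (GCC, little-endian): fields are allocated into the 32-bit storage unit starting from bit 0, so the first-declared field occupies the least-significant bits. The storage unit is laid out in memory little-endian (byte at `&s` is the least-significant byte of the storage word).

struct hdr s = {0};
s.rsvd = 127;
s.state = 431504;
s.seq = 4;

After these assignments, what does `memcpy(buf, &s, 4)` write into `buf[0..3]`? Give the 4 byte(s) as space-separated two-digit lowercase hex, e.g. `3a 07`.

rsvd:8 = 127 → 0x7f << 0 → word 0x0000007f
state:21 = 431504 → 0x69590 << 8 → word 0x0695907f
seq:3 = 4 → 0x4 << 29 → word 0x8695907f
word = 0x8695907f → little-endian bytes:
  [0]=0x7f  [1]=0x90  [2]=0x95  [3]=0x86

7f 90 95 86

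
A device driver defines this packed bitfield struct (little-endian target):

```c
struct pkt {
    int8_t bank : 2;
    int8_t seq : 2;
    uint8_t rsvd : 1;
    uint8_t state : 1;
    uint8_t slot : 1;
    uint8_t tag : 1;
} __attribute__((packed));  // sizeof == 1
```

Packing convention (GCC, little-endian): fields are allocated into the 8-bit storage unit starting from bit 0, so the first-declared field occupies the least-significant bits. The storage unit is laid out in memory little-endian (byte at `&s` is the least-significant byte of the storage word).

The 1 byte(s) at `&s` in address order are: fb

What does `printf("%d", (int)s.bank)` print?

[0]=0xfb (little-endian) → word 0xfb
bank [0+:2] = (word>>0) & 0x3 = 3  ←
seq [2+:2] = (word>>2) & 0x3 = 2
rsvd [4+:1] = (word>>4) & 0x1 = 1
state [5+:1] = (word>>5) & 0x1 = 1
slot [6+:1] = (word>>6) & 0x1 = 1
tag [7+:1] = (word>>7) & 0x1 = 1
bank signed 2b, MSB=1: 3 - 4 = -1

-1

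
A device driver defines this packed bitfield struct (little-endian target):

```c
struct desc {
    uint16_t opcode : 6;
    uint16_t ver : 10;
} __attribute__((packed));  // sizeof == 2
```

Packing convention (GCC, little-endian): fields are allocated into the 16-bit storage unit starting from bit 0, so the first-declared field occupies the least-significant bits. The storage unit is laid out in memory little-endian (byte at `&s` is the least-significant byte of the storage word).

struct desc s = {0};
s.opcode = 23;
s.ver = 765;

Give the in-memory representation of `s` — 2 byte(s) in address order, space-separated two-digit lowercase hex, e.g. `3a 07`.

57 bf

opcode (6b) val=23 bits=0x17 at bit 0: 0x0017
ver (10b) val=765 bits=0x2fd at bit 6: 0xbf57
word = 0xbf57 → little-endian bytes:
  [0]=0x57  [1]=0xbf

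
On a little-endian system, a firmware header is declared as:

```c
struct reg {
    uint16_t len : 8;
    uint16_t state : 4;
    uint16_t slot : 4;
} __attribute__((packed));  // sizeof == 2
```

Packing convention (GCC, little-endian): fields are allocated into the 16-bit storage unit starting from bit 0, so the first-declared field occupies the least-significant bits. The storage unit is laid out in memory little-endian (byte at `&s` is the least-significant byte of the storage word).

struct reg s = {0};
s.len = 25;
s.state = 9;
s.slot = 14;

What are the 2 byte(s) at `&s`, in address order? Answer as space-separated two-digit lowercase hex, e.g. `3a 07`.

len (8b) val=25 bits=0x19 at bit 0: 0x0019
state (4b) val=9 bits=0x9 at bit 8: 0x0919
slot (4b) val=14 bits=0xe at bit 12: 0xe919
word = 0xe919 → little-endian bytes:
  [0]=0x19  [1]=0xe9

19 e9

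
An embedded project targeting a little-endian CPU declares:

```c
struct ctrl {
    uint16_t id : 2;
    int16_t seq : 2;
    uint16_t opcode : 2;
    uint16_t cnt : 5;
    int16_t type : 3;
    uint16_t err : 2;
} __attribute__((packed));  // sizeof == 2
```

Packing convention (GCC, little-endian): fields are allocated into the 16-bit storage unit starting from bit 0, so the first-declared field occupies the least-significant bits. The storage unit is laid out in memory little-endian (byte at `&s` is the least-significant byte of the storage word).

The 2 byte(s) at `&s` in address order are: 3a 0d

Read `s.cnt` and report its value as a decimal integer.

20

[0]=0x3a [1]=0x0d (little-endian) → word 0x0d3a
id:2 @ bit 0 → (0x0d3a>>0)&0x3 = 0x2
seq:2 @ bit 2 → (0x0d3a>>2)&0x3 = 0x2
opcode:2 @ bit 4 → (0x0d3a>>4)&0x3 = 0x3
cnt:5 @ bit 6 → (0x0d3a>>6)&0x1f = 0x14  ←
type:3 @ bit 11 → (0x0d3a>>11)&0x7 = 0x1
err:2 @ bit 14 → (0x0d3a>>14)&0x3 = 0x0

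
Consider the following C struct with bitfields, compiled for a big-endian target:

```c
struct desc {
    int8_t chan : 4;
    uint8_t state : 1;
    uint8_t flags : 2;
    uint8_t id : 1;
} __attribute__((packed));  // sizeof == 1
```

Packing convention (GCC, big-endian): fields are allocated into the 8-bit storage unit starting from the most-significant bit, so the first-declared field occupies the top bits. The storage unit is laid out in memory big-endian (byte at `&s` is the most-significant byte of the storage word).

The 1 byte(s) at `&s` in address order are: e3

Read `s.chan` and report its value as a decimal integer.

-2

[0]=0xe3 (big-endian) → word 0xe3
chan [4+:4] = (word>>4) & 0xf = 14  ←
state [3+:1] = (word>>3) & 0x1 = 0
flags [1+:2] = (word>>1) & 0x3 = 1
id [0+:1] = (word>>0) & 0x1 = 1
chan signed 4b, MSB=1: 14 - 16 = -2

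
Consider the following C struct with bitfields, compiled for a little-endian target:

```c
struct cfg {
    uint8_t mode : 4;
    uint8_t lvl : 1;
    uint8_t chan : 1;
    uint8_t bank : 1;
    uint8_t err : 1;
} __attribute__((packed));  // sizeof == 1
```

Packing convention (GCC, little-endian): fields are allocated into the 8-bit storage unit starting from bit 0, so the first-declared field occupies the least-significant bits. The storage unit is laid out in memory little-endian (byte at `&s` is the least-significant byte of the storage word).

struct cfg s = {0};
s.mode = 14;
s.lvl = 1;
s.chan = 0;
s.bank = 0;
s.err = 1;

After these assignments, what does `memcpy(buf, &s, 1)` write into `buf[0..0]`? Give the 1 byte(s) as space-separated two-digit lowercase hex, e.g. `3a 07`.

9e

[0+:4] mode=14 & 0xf = 0xe; word=0x0e
[4+:1] lvl=1 & 0x1 = 0x1; word=0x1e
[5+:1] chan=0 & 0x1 = 0x0; word=0x1e
[6+:1] bank=0 & 0x1 = 0x0; word=0x1e
[7+:1] err=1 & 0x1 = 0x1; word=0x9e
word = 0x9e → little-endian bytes:
  [0]=0x9e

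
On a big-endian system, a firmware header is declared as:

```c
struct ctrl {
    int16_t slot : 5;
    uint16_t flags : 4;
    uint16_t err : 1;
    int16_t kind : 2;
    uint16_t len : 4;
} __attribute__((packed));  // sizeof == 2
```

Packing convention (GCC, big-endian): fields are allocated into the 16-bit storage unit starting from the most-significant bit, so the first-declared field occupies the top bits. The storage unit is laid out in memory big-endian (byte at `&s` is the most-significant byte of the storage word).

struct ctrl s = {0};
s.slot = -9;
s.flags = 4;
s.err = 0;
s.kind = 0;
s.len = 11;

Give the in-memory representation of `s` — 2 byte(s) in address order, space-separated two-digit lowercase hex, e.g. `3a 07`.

ba 0b

slot:5 = -9 → 0x17 << 11 → word 0xb800
flags:4 = 4 → 0x4 << 7 → word 0xba00
err:1 = 0 → 0x0 << 6 → word 0xba00
kind:2 = 0 → 0x0 << 4 → word 0xba00
len:4 = 11 → 0xb << 0 → word 0xba0b
word = 0xba0b → big-endian bytes:
  [0]=0xba  [1]=0x0b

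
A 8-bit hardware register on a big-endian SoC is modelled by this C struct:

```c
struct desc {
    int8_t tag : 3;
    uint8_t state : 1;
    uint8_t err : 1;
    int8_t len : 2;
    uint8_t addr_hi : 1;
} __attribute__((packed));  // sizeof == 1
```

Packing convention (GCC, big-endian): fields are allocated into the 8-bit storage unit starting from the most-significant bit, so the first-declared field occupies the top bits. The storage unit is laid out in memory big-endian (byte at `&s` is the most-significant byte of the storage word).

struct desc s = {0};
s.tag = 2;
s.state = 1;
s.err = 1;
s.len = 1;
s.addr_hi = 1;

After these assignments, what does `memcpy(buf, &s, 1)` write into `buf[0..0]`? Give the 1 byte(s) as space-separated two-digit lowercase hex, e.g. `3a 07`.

5b

tag:3 = 2 → 0x2 << 5 → word 0x40
state:1 = 1 → 0x1 << 4 → word 0x50
err:1 = 1 → 0x1 << 3 → word 0x58
len:2 = 1 → 0x1 << 1 → word 0x5a
addr_hi:1 = 1 → 0x1 << 0 → word 0x5b
word = 0x5b → big-endian bytes:
  [0]=0x5b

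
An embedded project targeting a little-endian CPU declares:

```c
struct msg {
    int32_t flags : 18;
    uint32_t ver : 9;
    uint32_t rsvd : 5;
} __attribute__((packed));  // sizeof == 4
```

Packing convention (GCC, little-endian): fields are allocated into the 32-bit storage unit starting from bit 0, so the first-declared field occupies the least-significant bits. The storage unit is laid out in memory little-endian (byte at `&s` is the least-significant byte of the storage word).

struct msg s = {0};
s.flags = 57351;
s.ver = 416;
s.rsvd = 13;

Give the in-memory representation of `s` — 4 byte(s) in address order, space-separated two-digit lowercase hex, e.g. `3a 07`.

[0+:18] flags=57351 & 0x3ffff = 0xe007; word=0x0000e007
[18+:9] ver=416 & 0x1ff = 0x1a0; word=0x0680e007
[27+:5] rsvd=13 & 0x1f = 0xd; word=0x6e80e007
word = 0x6e80e007 → little-endian bytes:
  [0]=0x07  [1]=0xe0  [2]=0x80  [3]=0x6e

07 e0 80 6e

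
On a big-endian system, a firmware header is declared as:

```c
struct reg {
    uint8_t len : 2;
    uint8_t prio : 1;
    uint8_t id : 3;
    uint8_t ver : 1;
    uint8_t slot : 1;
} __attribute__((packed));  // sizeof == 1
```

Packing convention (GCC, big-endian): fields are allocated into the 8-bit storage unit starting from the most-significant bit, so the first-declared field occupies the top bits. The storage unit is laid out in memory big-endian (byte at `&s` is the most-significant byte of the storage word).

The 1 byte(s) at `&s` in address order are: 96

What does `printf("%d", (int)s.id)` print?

[0]=0x96 (big-endian) → word 0x96
len:2 @ bit 6 → (0x96>>6)&0x3 = 0x2
prio:1 @ bit 5 → (0x96>>5)&0x1 = 0x0
id:3 @ bit 2 → (0x96>>2)&0x7 = 0x5  ←
ver:1 @ bit 1 → (0x96>>1)&0x1 = 0x1
slot:1 @ bit 0 → (0x96>>0)&0x1 = 0x0

5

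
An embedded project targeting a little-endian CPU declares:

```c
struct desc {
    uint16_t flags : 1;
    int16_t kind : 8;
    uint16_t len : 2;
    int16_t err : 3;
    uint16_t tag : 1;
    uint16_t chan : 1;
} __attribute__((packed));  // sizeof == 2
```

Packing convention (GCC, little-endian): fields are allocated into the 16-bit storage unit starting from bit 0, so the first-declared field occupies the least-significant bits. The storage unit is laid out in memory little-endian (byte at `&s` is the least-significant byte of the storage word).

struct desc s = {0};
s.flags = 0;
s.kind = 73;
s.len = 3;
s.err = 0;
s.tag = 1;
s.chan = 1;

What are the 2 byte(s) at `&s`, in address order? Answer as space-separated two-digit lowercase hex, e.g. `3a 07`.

flags (1b) val=0 bits=0x0 at bit 0: 0x0000
kind (8b) val=73 bits=0x49 at bit 1: 0x0092
len (2b) val=3 bits=0x3 at bit 9: 0x0692
err (3b) val=0 bits=0x0 at bit 11: 0x0692
tag (1b) val=1 bits=0x1 at bit 14: 0x4692
chan (1b) val=1 bits=0x1 at bit 15: 0xc692
word = 0xc692 → little-endian bytes:
  [0]=0x92  [1]=0xc6

92 c6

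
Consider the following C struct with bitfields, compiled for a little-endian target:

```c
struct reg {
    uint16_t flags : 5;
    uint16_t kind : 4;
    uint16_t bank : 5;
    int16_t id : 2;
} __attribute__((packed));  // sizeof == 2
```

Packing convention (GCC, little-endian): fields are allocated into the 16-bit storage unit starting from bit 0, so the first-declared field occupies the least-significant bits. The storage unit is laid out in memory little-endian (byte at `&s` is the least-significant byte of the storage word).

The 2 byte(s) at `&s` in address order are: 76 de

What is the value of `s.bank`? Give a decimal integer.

15

[0]=0x76 [1]=0xde (little-endian) → word 0xde76
flags:5 @ bit 0 → (0xde76>>0)&0x1f = 0x16
kind:4 @ bit 5 → (0xde76>>5)&0xf = 0x3
bank:5 @ bit 9 → (0xde76>>9)&0x1f = 0xf  ←
id:2 @ bit 14 → (0xde76>>14)&0x3 = 0x3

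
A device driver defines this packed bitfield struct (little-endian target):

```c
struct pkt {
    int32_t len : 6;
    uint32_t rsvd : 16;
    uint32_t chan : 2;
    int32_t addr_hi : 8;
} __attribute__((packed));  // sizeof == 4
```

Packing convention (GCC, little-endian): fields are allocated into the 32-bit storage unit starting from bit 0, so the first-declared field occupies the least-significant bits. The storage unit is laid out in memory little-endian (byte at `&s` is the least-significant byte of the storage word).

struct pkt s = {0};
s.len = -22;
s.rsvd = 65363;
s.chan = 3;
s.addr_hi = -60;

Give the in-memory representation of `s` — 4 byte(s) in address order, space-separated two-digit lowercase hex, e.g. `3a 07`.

len:6 = -22 → 0x2a << 0 → word 0x0000002a
rsvd:16 = 65363 → 0xff53 << 6 → word 0x003fd4ea
chan:2 = 3 → 0x3 << 22 → word 0x00ffd4ea
addr_hi:8 = -60 → 0xc4 << 24 → word 0xc4ffd4ea
word = 0xc4ffd4ea → little-endian bytes:
  [0]=0xea  [1]=0xd4  [2]=0xff  [3]=0xc4

ea d4 ff c4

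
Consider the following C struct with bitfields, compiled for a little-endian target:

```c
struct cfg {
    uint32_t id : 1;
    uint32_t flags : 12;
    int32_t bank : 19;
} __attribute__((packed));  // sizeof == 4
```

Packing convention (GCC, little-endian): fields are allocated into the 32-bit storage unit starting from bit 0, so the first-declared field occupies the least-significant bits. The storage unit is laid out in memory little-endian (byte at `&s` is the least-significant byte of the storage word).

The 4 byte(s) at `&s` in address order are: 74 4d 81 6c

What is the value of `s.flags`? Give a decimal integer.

[0]=0x74 [1]=0x4d [2]=0x81 [3]=0x6c (little-endian) → word 0x6c814d74
id:1 @ bit 0 → (0x6c814d74>>0)&0x1 = 0x0
flags:12 @ bit 1 → (0x6c814d74>>1)&0xfff = 0x6ba  ←
bank:19 @ bit 13 → (0x6c814d74>>13)&0x7ffff = 0x3640a

1722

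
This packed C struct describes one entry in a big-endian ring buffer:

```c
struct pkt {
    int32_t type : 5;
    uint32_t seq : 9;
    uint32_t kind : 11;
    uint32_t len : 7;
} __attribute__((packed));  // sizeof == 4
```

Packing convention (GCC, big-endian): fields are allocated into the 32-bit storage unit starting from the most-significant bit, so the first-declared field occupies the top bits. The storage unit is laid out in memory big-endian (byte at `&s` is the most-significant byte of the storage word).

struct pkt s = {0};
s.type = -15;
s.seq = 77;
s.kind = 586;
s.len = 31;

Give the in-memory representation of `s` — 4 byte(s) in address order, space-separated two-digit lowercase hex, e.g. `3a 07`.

89 35 25 1f

type (5b) val=-15 bits=0x11 at bit 27: 0x88000000
seq (9b) val=77 bits=0x4d at bit 18: 0x89340000
kind (11b) val=586 bits=0x24a at bit 7: 0x89352500
len (7b) val=31 bits=0x1f at bit 0: 0x8935251f
word = 0x8935251f → big-endian bytes:
  [0]=0x89  [1]=0x35  [2]=0x25  [3]=0x1f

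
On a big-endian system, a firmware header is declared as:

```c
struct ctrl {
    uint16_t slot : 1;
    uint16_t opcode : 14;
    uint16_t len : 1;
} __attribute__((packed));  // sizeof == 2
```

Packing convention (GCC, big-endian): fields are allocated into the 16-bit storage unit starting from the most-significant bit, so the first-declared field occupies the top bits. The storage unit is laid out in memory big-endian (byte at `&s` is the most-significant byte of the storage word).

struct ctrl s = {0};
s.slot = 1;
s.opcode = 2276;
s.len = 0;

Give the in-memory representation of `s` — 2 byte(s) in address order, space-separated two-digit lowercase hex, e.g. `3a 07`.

91 c8

slot (1b) val=1 bits=0x1 at bit 15: 0x8000
opcode (14b) val=2276 bits=0x8e4 at bit 1: 0x91c8
len (1b) val=0 bits=0x0 at bit 0: 0x91c8
word = 0x91c8 → big-endian bytes:
  [0]=0x91  [1]=0xc8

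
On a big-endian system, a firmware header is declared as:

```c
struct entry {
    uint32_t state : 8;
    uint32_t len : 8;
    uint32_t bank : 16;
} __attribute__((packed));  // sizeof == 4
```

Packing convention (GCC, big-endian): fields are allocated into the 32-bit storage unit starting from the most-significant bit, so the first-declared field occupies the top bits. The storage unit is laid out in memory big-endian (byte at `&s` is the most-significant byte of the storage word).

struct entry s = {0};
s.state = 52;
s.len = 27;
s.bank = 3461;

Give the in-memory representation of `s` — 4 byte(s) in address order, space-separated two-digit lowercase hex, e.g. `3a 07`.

34 1b 0d 85

state:8 = 52 → 0x34 << 24 → word 0x34000000
len:8 = 27 → 0x1b << 16 → word 0x341b0000
bank:16 = 3461 → 0xd85 << 0 → word 0x341b0d85
word = 0x341b0d85 → big-endian bytes:
  [0]=0x34  [1]=0x1b  [2]=0x0d  [3]=0x85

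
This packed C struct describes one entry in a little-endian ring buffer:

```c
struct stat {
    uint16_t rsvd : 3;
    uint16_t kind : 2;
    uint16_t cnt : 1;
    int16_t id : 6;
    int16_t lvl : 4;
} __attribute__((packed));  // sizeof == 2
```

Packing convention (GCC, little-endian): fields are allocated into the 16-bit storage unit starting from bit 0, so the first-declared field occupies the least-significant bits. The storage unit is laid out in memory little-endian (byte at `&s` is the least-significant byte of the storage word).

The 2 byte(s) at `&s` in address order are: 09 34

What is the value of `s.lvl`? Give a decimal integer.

3

[0]=0x09 [1]=0x34 (little-endian) → word 0x3409
rsvd [0+:3] = (word>>0) & 0x7 = 1
kind [3+:2] = (word>>3) & 0x3 = 1
cnt [5+:1] = (word>>5) & 0x1 = 0
id [6+:6] = (word>>6) & 0x3f = 16
lvl [12+:4] = (word>>12) & 0xf = 3  ←
lvl signed 4b, MSB=0: value = 3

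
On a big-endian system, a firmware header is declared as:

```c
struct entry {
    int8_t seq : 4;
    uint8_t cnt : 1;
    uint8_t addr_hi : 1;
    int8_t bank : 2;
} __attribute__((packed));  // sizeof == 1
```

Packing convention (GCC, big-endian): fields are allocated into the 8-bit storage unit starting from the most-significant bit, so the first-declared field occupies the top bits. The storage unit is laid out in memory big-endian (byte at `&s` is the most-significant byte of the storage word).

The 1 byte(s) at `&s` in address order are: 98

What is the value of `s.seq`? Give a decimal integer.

[0]=0x98 (big-endian) → word 0x98
seq:4 @ bit 4 → (0x98>>4)&0xf = 0x9  ←
cnt:1 @ bit 3 → (0x98>>3)&0x1 = 0x1
addr_hi:1 @ bit 2 → (0x98>>2)&0x1 = 0x0
bank:2 @ bit 0 → (0x98>>0)&0x3 = 0x0
seq signed 4b, MSB=1: 9 - 16 = -7

-7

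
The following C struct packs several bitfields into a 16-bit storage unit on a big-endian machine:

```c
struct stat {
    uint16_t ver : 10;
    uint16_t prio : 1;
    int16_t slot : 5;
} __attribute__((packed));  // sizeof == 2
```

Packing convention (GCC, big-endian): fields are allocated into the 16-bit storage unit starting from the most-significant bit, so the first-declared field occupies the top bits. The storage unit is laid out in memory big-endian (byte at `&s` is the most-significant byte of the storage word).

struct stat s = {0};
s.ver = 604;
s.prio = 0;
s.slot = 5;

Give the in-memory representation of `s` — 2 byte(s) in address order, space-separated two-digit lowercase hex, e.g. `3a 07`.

ver:10 = 604 → 0x25c << 6 → word 0x9700
prio:1 = 0 → 0x0 << 5 → word 0x9700
slot:5 = 5 → 0x5 << 0 → word 0x9705
word = 0x9705 → big-endian bytes:
  [0]=0x97  [1]=0x05

97 05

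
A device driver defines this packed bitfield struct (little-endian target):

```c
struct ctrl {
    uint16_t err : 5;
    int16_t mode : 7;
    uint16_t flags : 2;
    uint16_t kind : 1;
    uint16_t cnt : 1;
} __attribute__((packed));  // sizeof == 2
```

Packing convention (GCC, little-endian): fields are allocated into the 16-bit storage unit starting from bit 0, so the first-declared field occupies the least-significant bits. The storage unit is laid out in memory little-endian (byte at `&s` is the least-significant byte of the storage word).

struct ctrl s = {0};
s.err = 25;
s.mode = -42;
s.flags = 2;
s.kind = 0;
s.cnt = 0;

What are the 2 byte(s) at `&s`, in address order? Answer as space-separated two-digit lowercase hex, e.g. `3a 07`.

err (5b) val=25 bits=0x19 at bit 0: 0x0019
mode (7b) val=-42 bits=0x56 at bit 5: 0x0ad9
flags (2b) val=2 bits=0x2 at bit 12: 0x2ad9
kind (1b) val=0 bits=0x0 at bit 14: 0x2ad9
cnt (1b) val=0 bits=0x0 at bit 15: 0x2ad9
word = 0x2ad9 → little-endian bytes:
  [0]=0xd9  [1]=0x2a

d9 2a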